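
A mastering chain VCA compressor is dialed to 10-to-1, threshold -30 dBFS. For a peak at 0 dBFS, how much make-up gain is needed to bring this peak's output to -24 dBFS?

The peak compresses to -30 + 30/10 = -27 dBFS.
To reach -24 dBFS requires -24 − (-27) = 3 dB of make-up.

3 dB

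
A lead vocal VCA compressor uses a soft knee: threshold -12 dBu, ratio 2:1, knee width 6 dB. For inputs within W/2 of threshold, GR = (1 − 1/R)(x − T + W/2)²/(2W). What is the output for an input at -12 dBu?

-12.375 dBu

x − T + W/2 = -12 − (-12) + 3 = 3.
GR = (1 − 1/2) × 3² / 12 = 0.5 × 9 / 12 = 0.375 dB.
Output = -12 − 0.375 = -12.375 dBu.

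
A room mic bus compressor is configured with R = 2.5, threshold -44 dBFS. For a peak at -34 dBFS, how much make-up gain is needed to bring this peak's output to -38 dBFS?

2 dB

Overshoot 10 dB → 10/2.5 = 4 dB after compression, so the compressed level is -44 + 4 = -40 dBFS.
Make-up = target − compressed = -38 − (-40) = 2 dB.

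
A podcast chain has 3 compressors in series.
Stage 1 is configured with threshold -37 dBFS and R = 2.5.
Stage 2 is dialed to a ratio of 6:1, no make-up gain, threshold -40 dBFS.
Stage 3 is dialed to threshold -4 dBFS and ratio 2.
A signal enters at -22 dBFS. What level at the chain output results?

Stage 1: -22 dBFS is 15 dB over -37 dBFS; at 2.5:1 that becomes 6 dB over, giving -31 dBFS.
Stage 2: overshoot 9 dB → 9/6 = 1.5 dB → -38.5 dBFS.
Stage 3: below threshold (-38.5 ≤ -4); passes unchanged; output -38.5 dBFS.

-38.5 dBFS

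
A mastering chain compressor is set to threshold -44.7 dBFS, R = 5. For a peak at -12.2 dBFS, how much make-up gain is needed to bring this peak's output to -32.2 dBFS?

6 dB

The peak compresses to -44.7 + 32.5/5 = -38.2 dBFS.
To reach -32.2 dBFS requires -32.2 − (-38.2) = 6 dB of make-up.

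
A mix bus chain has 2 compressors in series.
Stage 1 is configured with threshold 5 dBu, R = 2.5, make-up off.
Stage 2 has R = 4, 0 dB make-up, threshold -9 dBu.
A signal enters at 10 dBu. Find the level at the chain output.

Stage 1: 10 dBu is 5 dB over 5 dBu; at 2.5:1 that becomes 2 dB over, giving 7 dBu.
Stage 2: 7 dBu is 16 dB over -9 dBu; at 4:1 that becomes 4 dB over, giving -5 dBu.

-5 dBu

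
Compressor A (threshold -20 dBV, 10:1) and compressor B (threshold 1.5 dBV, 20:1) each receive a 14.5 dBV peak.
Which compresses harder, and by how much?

A, by 18.7 dB

A: overshoot 34.5 dB → output overshoot 3.45 dB → GR 31.05 dB.
B: overshoot 13 dB → output overshoot 0.65 dB → GR 12.35 dB.
A applies 18.7 dB more gain reduction.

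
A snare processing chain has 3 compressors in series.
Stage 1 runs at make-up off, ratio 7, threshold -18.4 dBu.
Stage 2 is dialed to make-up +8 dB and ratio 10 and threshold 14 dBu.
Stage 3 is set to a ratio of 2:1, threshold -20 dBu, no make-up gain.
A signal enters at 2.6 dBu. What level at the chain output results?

-13.7 dBu

Stage 1: 21 dB above -18.4 dBu, reduced 7:1 to 3 dB above → -15.4 dBu.
Stage 2: -15.4 dBu ≤ 14 dBu, so stage 2 doesn't engage; make-up brings it to -7.4 dBu.
Stage 3: -7.4 dBu is 12.6 dB over -20 dBu; at 2:1 that becomes 6.3 dB over, giving -13.7 dBu.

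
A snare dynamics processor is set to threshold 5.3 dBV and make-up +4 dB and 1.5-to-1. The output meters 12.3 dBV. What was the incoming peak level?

Stripping the +4 dB make-up gives 8.3 dBV at the gain stage.
That's 3 dB above the 5.3 dBV threshold.
Before 1.5:1 compression the overshoot was 3 × 1.5 = 4.5 dB, so input = 5.3 + 4.5 = 9.8 dBV.

9.8 dBV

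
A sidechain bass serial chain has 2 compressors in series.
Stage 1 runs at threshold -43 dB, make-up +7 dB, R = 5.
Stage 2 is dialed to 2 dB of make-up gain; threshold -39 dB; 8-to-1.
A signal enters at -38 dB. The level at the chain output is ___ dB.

Stage 1: 5 dB above -43 dB, reduced 5:1 to 1 dB above → -42 dB; +7 dB make-up → -35 dB.
Stage 2: -35 dB is 4 dB over -39 dB; at 8:1 that becomes 0.5 dB over, giving -38.5 dB; +2 dB make-up → -36.5 dB.

-36.5 dB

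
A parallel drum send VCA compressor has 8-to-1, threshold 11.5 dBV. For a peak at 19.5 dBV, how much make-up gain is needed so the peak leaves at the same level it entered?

The peak compresses to 11.5 + 8/8 = 12.5 dBV.
To reach 19.5 dBV requires 19.5 − 12.5 = 7 dB of make-up.

7 dB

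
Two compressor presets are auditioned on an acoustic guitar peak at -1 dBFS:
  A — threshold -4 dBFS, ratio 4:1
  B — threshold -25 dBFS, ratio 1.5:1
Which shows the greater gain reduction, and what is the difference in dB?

B, by 5.75 dB

A: GR = 3 − 3/4 = 2.25 dB.
B: GR = 24 − 24/1.5 = 8 dB.
B reduces 5.75 dB more.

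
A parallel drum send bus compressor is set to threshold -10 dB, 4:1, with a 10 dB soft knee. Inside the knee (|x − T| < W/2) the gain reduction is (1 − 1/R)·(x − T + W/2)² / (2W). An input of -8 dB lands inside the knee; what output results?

-9.8375 dB

x − T + W/2 = -8 − (-10) + 5 = 7.
GR = (1 − 1/4) × 7² / 20 = 0.75 × 49 / 20 = 1.8375 dB.
Output = -8 − 1.8375 = -9.8375 dB.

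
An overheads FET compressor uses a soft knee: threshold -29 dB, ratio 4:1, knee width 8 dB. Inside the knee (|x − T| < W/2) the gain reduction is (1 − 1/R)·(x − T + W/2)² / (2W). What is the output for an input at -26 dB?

x − T + W/2 = -26 − (-29) + 4 = 7.
GR = (1 − 1/4) × 7² / 16 = 0.75 × 49 / 16 = 2.296875 dB.
Output = -26 − 2.296875 = -28.296875 dB.

-28.296875 dB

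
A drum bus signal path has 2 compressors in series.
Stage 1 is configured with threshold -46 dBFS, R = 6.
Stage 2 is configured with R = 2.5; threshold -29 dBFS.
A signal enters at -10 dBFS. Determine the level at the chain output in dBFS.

Stage 1: -10 dBFS is 36 dB over -46 dBFS; at 6:1 that becomes 6 dB over, giving -40 dBFS.
Stage 2: below threshold (-40 ≤ -29); passes unchanged; output -40 dBFS.

-40 dBFS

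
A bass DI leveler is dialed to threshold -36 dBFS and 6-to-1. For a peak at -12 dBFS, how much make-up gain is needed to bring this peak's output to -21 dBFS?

Overshoot 24 dB → 24/6 = 4 dB after compression, so the compressed level is -36 + 4 = -32 dBFS.
Make-up = target − compressed = -21 − (-32) = 11 dB.

11 dB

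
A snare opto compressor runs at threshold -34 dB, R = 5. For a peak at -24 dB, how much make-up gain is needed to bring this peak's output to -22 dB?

Overshoot 10 dB → 10/5 = 2 dB after compression, so the compressed level is -34 + 2 = -32 dB.
Make-up = target − compressed = -22 − (-32) = 10 dB.

10 dB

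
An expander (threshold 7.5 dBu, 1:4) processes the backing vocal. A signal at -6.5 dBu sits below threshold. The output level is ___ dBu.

Below threshold, a 1:4 expander applies gain = (4−1)×(T − x) of attenuation.
(4−1) × 14 = 42 dB, so output = -6.5 − 42 = -48.5 dBu.

-48.5 dBu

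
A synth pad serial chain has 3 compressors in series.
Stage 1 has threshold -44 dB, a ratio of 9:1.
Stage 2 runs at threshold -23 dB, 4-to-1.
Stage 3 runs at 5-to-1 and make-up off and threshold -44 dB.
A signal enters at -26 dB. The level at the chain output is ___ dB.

Stage 1: overshoot 18 dB → 18/9 = 2 dB → -42 dB.
Stage 2: -42 dB is at or below the -23 dB threshold — no compression; output -42 dB.
Stage 3: overshoot 2 dB → 2/5 = 0.4 dB → -43.6 dB.

-43.6 dB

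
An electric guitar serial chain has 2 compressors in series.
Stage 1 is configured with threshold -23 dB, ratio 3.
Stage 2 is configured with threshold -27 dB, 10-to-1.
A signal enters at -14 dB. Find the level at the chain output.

-26.3 dB

Stage 1: overshoot 9 dB → 9/3 = 3 dB → -20 dB.
Stage 2: 7 dB above -27 dB, reduced 10:1 to 0.7 dB above → -26.3 dB.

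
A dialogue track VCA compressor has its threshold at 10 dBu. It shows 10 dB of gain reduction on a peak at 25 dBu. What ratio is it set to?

3:1

Input overshoot = 25 − 10 = 15 dB.
Output overshoot = 15 − 10 = 5 dB.
Ratio = input overshoot / output overshoot = 15 / 5 = 3.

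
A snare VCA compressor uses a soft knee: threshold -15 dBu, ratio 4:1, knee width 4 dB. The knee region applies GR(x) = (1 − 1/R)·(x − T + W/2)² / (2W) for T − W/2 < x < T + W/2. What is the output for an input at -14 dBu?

-14.84375 dBu

x − T + W/2 = -14 − (-15) + 2 = 3.
GR = (1 − 1/4) × 3² / 8 = 0.75 × 9 / 8 = 0.84375 dB.
Output = -14 − 0.84375 = -14.84375 dBu.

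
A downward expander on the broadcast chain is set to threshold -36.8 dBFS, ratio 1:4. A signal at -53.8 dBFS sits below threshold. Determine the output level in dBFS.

-104.8 dBFS

The input is 17 dB below the -36.8 dBFS threshold.
A 1:4 expander multiplies undershoot by 4: 17 × 4 = 68 dB below threshold.
Output = -36.8 − 68 = -104.8 dBFS.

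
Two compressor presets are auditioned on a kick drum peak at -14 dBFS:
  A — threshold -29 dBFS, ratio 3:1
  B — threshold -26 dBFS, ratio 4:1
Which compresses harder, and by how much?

A: 15 dB over, compressed to 5 dB over, so 10 dB of GR.
B: 12 dB over, compressed to 3 dB over, so 9 dB of GR.
A reduces 1 dB more.

A, by 1 dB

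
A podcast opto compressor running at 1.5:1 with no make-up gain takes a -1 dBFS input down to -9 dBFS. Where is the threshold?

-25 dBFS

Gain reduction = -1 − (-9) = 8 dB; output overshoot = GR / (R − 1) = 8 / 0.5 = 16 dB.
Threshold = output − output overshoot = -9 − 16 = -25 dBFS.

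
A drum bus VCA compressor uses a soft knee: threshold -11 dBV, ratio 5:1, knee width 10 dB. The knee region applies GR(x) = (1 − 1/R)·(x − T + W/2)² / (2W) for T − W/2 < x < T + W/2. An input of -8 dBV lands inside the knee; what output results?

-10.56 dBV

x − T + W/2 = -8 − (-11) + 5 = 8.
GR = (1 − 1/5) × 8² / 20 = 0.8 × 64 / 20 = 2.56 dB.
Output = -8 − 2.56 = -10.56 dBV.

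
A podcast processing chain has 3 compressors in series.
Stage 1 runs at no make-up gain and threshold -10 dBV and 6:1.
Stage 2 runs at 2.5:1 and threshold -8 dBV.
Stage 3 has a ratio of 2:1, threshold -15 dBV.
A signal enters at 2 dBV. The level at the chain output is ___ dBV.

Stage 1: 12 dB above -10 dBV, reduced 6:1 to 2 dB above → -8 dBV.
Stage 2: below threshold (-8 ≤ -8); passes unchanged; output -8 dBV.
Stage 3: -8 dBV is 7 dB over -15 dBV; at 2:1 that becomes 3.5 dB over, giving -11.5 dBV.

-11.5 dBV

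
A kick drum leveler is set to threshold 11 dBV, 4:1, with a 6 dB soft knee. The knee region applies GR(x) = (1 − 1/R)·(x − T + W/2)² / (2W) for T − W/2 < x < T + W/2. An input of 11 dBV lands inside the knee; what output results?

x − T + W/2 = 11 − 11 + 3 = 3.
GR = (1 − 1/4) × 3² / 12 = 0.75 × 9 / 12 = 0.5625 dB.
Output = 11 − 0.5625 = 10.4375 dBV.

10.4375 dBV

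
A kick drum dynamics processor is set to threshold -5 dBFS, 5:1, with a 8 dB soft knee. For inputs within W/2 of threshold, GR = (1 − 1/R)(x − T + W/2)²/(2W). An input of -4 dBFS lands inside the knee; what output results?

-5.25 dBFS

x − T + W/2 = -4 − (-5) + 4 = 5.
GR = (1 − 1/5) × 5² / 16 = 0.8 × 25 / 16 = 1.25 dB.
Output = -4 − 1.25 = -5.25 dBFS.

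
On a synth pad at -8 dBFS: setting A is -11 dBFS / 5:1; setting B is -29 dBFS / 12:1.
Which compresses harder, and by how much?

A: overshoot 3 dB → output overshoot 0.6 dB → GR 2.4 dB.
B: overshoot 21 dB → output overshoot 1.75 dB → GR 19.25 dB.
Difference: 16.85 dB in favour of B.

B, by 16.85 dB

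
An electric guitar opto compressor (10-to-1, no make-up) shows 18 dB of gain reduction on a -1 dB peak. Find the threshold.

Input is 20 dB above T (since output overshoot × R = input overshoot: (-19 − T)·10 = -1 − T gives T = -21 dB).
Check: -21 + (-1 − (-21))/10 = -21 + 2 = -19 dB. ✓

-21 dB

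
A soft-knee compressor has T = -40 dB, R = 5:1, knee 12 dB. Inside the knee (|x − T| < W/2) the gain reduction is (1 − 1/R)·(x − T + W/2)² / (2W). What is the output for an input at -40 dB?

-41.2 dB

x − T + W/2 = -40 − (-40) + 6 = 6.
GR = (1 − 1/5) × 6² / 24 = 0.8 × 36 / 24 = 1.2 dB.
Output = -40 − 1.2 = -41.2 dB.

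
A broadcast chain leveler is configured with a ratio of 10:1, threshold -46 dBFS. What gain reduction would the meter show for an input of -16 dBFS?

27 dB

Overshoot = -16 − (-46) = 30 dB.
After 10:1 compression the overshoot becomes 30/10 = 3 dB.
GR = overshoot in − overshoot out = 30 − 3 = 27 dB.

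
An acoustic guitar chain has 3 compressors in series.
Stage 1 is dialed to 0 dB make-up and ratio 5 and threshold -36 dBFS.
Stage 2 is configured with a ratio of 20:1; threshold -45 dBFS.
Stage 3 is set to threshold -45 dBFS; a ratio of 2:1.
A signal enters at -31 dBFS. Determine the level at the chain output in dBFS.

Stage 1: -31 dBFS is 5 dB over -36 dBFS; at 5:1 that becomes 1 dB over, giving -35 dBFS.
Stage 2: -35 dBFS is 10 dB over -45 dBFS; at 20:1 that becomes 0.5 dB over, giving -44.5 dBFS.
Stage 3: overshoot 0.5 dB → 0.5/2 = 0.25 dB → -44.75 dBFS.

-44.75 dBFS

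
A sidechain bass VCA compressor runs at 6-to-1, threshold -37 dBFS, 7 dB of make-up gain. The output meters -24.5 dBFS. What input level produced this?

Before make-up, the level was -24.5 − 7 = -31.5 dBFS.
Post-compression overshoot = -31.5 − (-37) = 5.5 dB.
Before 6:1 compression the overshoot was 5.5 × 6 = 33 dB, so input = -37 + 33 = -4 dBFS.

-4 dBFS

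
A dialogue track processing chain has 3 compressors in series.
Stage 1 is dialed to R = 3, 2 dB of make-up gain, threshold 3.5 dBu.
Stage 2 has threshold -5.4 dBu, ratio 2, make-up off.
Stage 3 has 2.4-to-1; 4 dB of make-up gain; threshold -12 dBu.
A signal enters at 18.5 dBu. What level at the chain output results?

Stage 1: 18.5 dBu is 15 dB over 3.5 dBu; at 3:1 that becomes 5 dB over, giving 8.5 dBu; +2 dB make-up → 10.5 dBu.
Stage 2: 10.5 dBu is 15.9 dB over -5.4 dBu; at 2:1 that becomes 7.95 dB over, giving 2.55 dBu.
Stage 3: 2.55 dBu is 14.55 dB over -12 dBu; at 2.4:1 that becomes 6.0625 dB over, giving -5.9375 dBu; +4 dB make-up → -1.9375 dBu.

-1.9375 dBu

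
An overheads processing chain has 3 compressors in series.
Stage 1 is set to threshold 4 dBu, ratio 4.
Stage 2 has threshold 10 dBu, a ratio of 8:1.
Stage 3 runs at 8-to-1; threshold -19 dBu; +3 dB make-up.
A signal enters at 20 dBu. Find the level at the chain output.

Stage 1: overshoot 16 dB → 16/4 = 4 dB → 8 dBu.
Stage 2: 8 dBu is at or below the 10 dBu threshold — no compression; output 8 dBu.
Stage 3: overshoot 27 dB → 27/8 = 3.375 dB → -15.625 dBu; +3 dB make-up → -12.625 dBu.

-12.625 dBu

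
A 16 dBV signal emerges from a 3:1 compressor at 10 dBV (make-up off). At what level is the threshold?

7 dBV

Gain reduction = 16 − 10 = 6 dB; output overshoot = GR / (R − 1) = 6 / 2 = 3 dB.
Threshold = output − output overshoot = 10 − 3 = 7 dBV.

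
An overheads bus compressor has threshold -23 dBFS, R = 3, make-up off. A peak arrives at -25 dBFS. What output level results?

-25 dBFS

-25 dBFS is 2 dB below the -23 dBFS threshold, so no gain reduction is applied.
Output = input = -25 dBFS.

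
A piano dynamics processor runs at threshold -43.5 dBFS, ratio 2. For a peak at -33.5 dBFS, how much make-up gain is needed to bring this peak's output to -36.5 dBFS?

2 dB

The peak compresses to -43.5 + 10/2 = -38.5 dBFS.
To reach -36.5 dBFS requires -36.5 − (-38.5) = 2 dB of make-up.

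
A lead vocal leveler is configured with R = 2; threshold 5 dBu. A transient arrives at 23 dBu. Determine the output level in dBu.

14 dBu

The input is 18 dB above the 5 dBu threshold.
At 2:1 the overshoot is divided by 2, leaving 9 dB above threshold.
That puts the output at 14 dBu.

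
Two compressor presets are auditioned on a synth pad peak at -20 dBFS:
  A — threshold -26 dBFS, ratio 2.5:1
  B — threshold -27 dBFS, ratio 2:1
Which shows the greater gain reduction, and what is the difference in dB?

A, by 0.1 dB

A: GR = 6 − 6/2.5 = 3.6 dB.
B: GR = 7 − 7/2 = 3.5 dB.
A applies 0.1 dB more gain reduction.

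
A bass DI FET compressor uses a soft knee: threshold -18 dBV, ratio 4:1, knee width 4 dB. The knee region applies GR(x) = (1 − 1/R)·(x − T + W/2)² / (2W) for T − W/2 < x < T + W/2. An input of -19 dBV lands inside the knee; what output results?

-19.09375 dBV

x − T + W/2 = -19 − (-18) + 2 = 1.
GR = (1 − 1/4) × 1² / 8 = 0.75 × 1 / 8 = 0.09375 dB.
Output = -19 − 0.09375 = -19.09375 dBV.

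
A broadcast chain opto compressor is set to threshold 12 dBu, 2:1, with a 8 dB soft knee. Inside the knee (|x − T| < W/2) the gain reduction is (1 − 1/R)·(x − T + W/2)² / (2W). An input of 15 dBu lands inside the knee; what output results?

13.46875 dBu

x − T + W/2 = 15 − 12 + 4 = 7.
GR = (1 − 1/2) × 7² / 16 = 0.5 × 49 / 16 = 1.53125 dB.
Output = 15 − 1.53125 = 13.46875 dBu.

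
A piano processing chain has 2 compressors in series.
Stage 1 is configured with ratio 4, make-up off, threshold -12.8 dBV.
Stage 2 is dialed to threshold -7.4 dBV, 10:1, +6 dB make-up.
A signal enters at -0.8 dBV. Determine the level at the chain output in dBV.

-3.8 dBV

Stage 1: -0.8 dBV is 12 dB over -12.8 dBV; at 4:1 that becomes 3 dB over, giving -9.8 dBV.
Stage 2: -9.8 dBV is at or below the -7.4 dBV threshold — no compression; make-up brings it to -3.8 dBV.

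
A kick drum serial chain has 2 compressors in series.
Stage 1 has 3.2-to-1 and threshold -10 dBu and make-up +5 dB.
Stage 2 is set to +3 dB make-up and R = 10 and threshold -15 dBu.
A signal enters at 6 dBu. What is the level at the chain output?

-10.5 dBu

Stage 1: overshoot 16 dB → 16/3.2 = 5 dB → -5 dBu; +5 dB make-up → 0 dBu.
Stage 2: 15 dB above -15 dBu, reduced 10:1 to 1.5 dB above → -13.5 dBu; +3 dB make-up → -10.5 dBu.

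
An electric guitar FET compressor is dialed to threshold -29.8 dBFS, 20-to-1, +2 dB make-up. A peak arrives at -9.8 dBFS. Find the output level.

Overshoot: -9.8 − (-29.8) = 20 dB.
The 20 dB excess becomes 1 dB after 20:1 reduction.
That puts the output at -28.8 dBFS; make-up adds 2 dB, giving -26.8 dBFS.

-26.8 dBFS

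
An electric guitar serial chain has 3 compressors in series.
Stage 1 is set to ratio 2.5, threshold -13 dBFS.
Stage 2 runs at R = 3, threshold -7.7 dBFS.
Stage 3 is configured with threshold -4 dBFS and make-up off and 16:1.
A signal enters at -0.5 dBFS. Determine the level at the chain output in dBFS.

Stage 1: overshoot 12.5 dB → 12.5/2.5 = 5 dB → -8 dBFS.
Stage 2: -8 dBFS is at or below the -7.7 dBFS threshold — no compression; output -8 dBFS.
Stage 3: below threshold (-8 ≤ -4); passes unchanged; output -8 dBFS.

-8 dBFS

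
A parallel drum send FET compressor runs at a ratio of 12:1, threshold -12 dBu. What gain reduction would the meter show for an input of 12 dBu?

22 dB

Overshoot = 12 − (-12) = 24 dB.
A 12:1 ratio leaves 2 dB of that excess.
So the signal is attenuated by 24 − 2 = 22 dB.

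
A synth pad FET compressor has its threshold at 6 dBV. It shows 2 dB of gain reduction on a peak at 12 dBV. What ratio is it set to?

1.5:1

Input overshoot = 12 − 6 = 6 dB.
Output overshoot = 6 − 2 = 4 dB.
Ratio = input overshoot / output overshoot = 6 / 4 = 1.5.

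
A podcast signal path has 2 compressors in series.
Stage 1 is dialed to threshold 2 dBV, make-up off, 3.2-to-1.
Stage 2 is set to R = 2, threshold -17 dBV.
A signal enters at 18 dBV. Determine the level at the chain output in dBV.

-5 dBV

Stage 1: 16 dB above 2 dBV, reduced 3.2:1 to 5 dB above → 7 dBV.
Stage 2: overshoot 24 dB → 24/2 = 12 dB → -5 dBV.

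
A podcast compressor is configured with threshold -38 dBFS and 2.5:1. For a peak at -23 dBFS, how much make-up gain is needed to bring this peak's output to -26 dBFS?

6 dB

The peak compresses to -38 + 15/2.5 = -32 dBFS.
To reach -26 dBFS requires -26 − (-32) = 6 dB of make-up.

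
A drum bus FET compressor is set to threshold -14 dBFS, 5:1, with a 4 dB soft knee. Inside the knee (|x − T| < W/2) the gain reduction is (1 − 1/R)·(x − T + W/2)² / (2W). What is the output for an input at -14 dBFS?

-14.4 dBFS

x − T + W/2 = -14 − (-14) + 2 = 2.
GR = (1 − 1/5) × 2² / 8 = 0.8 × 4 / 8 = 0.4 dB.
Output = -14 − 0.4 = -14.4 dBFS.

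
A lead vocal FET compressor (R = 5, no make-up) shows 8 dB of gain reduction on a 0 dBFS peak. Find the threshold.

Gain reduction = 0 − (-8) = 8 dB; output overshoot = GR / (R − 1) = 8 / 4 = 2 dB.
Threshold = output − output overshoot = -8 − 2 = -10 dBFS.

-10 dBFS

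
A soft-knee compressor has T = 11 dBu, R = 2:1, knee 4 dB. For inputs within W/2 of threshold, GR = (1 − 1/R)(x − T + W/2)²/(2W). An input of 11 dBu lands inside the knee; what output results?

x − T + W/2 = 11 − 11 + 2 = 2.
GR = (1 − 1/2) × 2² / 8 = 0.5 × 4 / 8 = 0.25 dB.
Output = 11 − 0.25 = 10.75 dBu.

10.75 dBu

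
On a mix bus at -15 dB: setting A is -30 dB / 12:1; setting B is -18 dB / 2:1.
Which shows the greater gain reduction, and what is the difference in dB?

A, by 12.25 dB

A: overshoot 15 dB → output overshoot 1.25 dB → GR 13.75 dB.
B: overshoot 3 dB → output overshoot 1.5 dB → GR 1.5 dB.
A reduces 12.25 dB more.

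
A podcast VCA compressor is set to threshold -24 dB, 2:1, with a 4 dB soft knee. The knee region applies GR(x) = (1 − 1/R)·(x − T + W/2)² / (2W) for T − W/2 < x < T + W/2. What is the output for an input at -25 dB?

x − T + W/2 = -25 − (-24) + 2 = 1.
GR = (1 − 1/2) × 1² / 8 = 0.5 × 1 / 8 = 0.0625 dB.
Output = -25 − 0.0625 = -25.0625 dB.

-25.0625 dB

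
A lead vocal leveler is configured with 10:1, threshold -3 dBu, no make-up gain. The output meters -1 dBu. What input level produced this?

Post-compression overshoot = -1 − (-3) = 2 dB.
Input overshoot = R × output overshoot = 20 dB → input = -3 + 20 = 17 dBu.

17 dBu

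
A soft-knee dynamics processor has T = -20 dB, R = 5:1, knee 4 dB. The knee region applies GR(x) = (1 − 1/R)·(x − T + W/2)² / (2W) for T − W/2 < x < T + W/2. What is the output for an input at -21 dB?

x − T + W/2 = -21 − (-20) + 2 = 1.
GR = (1 − 1/5) × 1² / 8 = 0.8 × 1 / 8 = 0.1 dB.
Output = -21 − 0.1 = -21.1 dB.

-21.1 dB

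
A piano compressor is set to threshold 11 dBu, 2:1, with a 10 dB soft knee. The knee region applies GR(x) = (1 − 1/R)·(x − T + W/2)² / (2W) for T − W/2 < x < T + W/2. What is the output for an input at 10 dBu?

x − T + W/2 = 10 − 11 + 5 = 4.
GR = (1 − 1/2) × 4² / 20 = 0.5 × 16 / 20 = 0.4 dB.
Output = 10 − 0.4 = 9.6 dBu.

9.6 dBu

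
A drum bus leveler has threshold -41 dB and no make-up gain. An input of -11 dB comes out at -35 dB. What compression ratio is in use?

5:1

Input overshoot = -11 − (-41) = 30 dB; output overshoot = -35 − (-41) = 6 dB.
Ratio = 30 / 6 = 5.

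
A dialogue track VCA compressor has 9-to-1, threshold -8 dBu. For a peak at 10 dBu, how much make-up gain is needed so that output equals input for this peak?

16 dB

The peak compresses to -8 + 18/9 = -6 dBu.
To reach 10 dBu requires 10 − (-6) = 16 dB of make-up.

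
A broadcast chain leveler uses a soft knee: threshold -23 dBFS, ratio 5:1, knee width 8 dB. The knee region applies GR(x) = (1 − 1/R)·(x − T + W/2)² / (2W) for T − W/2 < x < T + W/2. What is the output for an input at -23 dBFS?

-23.8 dBFS

x − T + W/2 = -23 − (-23) + 4 = 4.
GR = (1 − 1/5) × 4² / 16 = 0.8 × 16 / 16 = 0.8 dB.
Output = -23 − 0.8 = -23.8 dBFS.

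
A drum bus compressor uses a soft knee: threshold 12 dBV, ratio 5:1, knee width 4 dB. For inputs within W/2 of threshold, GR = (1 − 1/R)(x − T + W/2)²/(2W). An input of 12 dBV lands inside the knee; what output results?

11.6 dBV

x − T + W/2 = 12 − 12 + 2 = 2.
GR = (1 − 1/5) × 2² / 8 = 0.8 × 4 / 8 = 0.4 dB.
Output = 12 − 0.4 = 11.6 dBV.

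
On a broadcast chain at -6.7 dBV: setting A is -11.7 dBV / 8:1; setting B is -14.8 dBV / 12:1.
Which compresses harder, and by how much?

A: GR = 5 − 5/8 = 4.375 dB.
B: GR = 8.1 − 8.1/12 = 7.425 dB.
Difference: 3.05 dB in favour of B.

B, by 3.05 dB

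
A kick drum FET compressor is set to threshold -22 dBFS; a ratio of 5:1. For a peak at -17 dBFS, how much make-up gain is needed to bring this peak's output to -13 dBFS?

8 dB

The peak compresses to -22 + 5/5 = -21 dBFS.
To reach -13 dBFS requires -13 − (-21) = 8 dB of make-up.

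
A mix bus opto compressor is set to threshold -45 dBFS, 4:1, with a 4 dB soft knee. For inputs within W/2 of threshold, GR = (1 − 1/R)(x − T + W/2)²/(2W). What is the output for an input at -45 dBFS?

-45.375 dBFS

x − T + W/2 = -45 − (-45) + 2 = 2.
GR = (1 − 1/4) × 2² / 8 = 0.75 × 4 / 8 = 0.375 dB.
Output = -45 − 0.375 = -45.375 dBFS.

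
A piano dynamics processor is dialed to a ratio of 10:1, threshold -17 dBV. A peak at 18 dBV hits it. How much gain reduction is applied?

31.5 dB

18 dBV exceeds the threshold by 35 dB.
After 10:1 compression the overshoot becomes 35/10 = 3.5 dB.
GR = overshoot in − overshoot out = 35 − 3.5 = 31.5 dB.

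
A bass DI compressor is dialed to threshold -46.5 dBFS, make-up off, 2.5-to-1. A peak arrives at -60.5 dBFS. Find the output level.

-60.5 dBFS

-60.5 dBFS is 14 dB below the -46.5 dBFS threshold, so no gain reduction is applied.
Output = input = -60.5 dBFS.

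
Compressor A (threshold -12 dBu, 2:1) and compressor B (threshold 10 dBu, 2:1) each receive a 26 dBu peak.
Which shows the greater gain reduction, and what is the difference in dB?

A: overshoot 38 dB → output overshoot 19 dB → GR 19 dB.
B: overshoot 16 dB → output overshoot 8 dB → GR 8 dB.
Difference: 11 dB in favour of A.

A, by 11 dB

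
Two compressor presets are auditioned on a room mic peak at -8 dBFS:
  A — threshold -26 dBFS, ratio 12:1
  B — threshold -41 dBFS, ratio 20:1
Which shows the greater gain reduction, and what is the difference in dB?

A: GR = 18 − 18/12 = 16.5 dB.
B: GR = 33 − 33/20 = 31.35 dB.
B applies 14.85 dB more gain reduction.

B, by 14.85 dB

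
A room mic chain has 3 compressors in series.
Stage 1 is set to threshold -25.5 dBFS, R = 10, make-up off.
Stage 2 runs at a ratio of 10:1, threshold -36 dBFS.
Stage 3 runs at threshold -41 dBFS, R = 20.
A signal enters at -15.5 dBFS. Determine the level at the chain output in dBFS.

Stage 1: overshoot 10 dB → 10/10 = 1 dB → -24.5 dBFS.
Stage 2: 11.5 dB above -36 dBFS, reduced 10:1 to 1.15 dB above → -34.85 dBFS.
Stage 3: overshoot 6.15 dB → 6.15/20 = 0.3075 dB → -40.6925 dBFS.

-40.6925 dBFS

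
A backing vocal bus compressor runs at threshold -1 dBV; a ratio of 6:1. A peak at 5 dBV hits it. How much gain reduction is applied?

5 dB

The signal is 6 dB above threshold.
A 6:1 ratio leaves 1 dB of that excess.
GR = overshoot in − overshoot out = 6 − 1 = 5 dB.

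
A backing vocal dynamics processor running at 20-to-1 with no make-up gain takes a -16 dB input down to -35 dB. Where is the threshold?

-36 dB

Let T be the threshold. Output overshoot = (input overshoot)/R, so -35 − T = (-16 − T)/20.
20·(-35 − T) = -16 − T → 19·T = -700 − (-16) = -684.
T = -684/19 = -36 dB.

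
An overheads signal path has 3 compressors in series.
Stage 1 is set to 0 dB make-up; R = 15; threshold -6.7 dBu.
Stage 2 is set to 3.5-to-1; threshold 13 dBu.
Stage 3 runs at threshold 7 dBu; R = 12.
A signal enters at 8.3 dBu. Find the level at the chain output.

Stage 1: overshoot 15 dB → 15/15 = 1 dB → -5.7 dBu.
Stage 2: below threshold (-5.7 ≤ 13); passes unchanged; output -5.7 dBu.
Stage 3: below threshold (-5.7 ≤ 7); passes unchanged; output -5.7 dBu.

-5.7 dBu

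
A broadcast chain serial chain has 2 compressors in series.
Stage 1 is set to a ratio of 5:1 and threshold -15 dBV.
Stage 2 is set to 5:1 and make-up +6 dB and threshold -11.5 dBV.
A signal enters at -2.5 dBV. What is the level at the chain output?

Stage 1: overshoot 12.5 dB → 12.5/5 = 2.5 dB → -12.5 dBV.
Stage 2: -12.5 dBV is at or below the -11.5 dBV threshold — no compression; make-up brings it to -6.5 dBV.

-6.5 dBV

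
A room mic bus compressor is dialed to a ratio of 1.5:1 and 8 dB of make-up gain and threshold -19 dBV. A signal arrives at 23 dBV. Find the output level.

Overshoot: 23 − (-19) = 42 dB.
1.5:1 compression reduces that to 42/1.5 = 28 dB over.
So the level is -19 + 28 = 9 dBV; make-up adds 8 dB, giving 17 dBV.

17 dBV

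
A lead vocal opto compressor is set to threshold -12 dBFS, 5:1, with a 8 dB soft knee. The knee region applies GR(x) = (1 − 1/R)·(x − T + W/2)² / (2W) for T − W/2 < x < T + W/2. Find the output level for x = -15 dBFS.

-15.05 dBFS

x − T + W/2 = -15 − (-12) + 4 = 1.
GR = (1 − 1/5) × 1² / 16 = 0.8 × 1 / 16 = 0.05 dB.
Output = -15 − 0.05 = -15.05 dBFS.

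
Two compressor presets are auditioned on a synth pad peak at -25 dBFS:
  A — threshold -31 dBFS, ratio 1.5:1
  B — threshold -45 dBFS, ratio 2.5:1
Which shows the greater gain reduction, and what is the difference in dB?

B, by 10 dB

A: 6 dB over, compressed to 4 dB over, so 2 dB of GR.
B: 20 dB over, compressed to 8 dB over, so 12 dB of GR.
Difference: 10 dB in favour of B.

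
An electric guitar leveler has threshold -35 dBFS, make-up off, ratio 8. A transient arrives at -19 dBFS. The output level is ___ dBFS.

-33 dBFS

The input is 16 dB above the -35 dBFS threshold.
At 8:1 the overshoot is divided by 8, leaving 2 dB above threshold.
Output = -35 + 2 = -33 dBFS.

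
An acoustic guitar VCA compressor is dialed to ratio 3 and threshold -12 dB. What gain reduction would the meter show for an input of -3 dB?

6 dB

The signal is 9 dB above threshold.
At 3:1, output sits 9/3 = 3 dB above threshold.
So the signal is attenuated by 9 − 3 = 6 dB.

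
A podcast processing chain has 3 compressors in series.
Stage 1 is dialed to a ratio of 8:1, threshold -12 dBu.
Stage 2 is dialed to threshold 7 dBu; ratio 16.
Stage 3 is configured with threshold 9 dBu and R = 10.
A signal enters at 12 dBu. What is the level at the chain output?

Stage 1: 24 dB above -12 dBu, reduced 8:1 to 3 dB above → -9 dBu.
Stage 2: -9 dBu ≤ 7 dBu, so stage 2 doesn't engage; output -9 dBu.
Stage 3: -9 dBu is at or below the 9 dBu threshold — no compression; output -9 dBu.

-9 dBu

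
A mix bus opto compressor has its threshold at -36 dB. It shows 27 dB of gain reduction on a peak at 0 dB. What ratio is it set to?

4:1

Input overshoot = 0 − (-36) = 36 dB.
Output overshoot = 36 − 27 = 9 dB.
Ratio = input overshoot / output overshoot = 36 / 9 = 4.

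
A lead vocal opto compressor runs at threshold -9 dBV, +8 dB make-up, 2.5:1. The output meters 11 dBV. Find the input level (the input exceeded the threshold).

21 dBV

Before make-up, the level was 11 − 8 = 3 dBV.
The compressed level sits 3 − (-9) = 12 dB over threshold.
Before 2.5:1 compression the overshoot was 12 × 2.5 = 30 dB, so input = -9 + 30 = 21 dBV.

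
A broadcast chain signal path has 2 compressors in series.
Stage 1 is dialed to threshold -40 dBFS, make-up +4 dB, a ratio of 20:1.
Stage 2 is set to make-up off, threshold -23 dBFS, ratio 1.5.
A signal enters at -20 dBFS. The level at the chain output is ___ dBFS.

-35 dBFS

Stage 1: -20 dBFS is 20 dB over -40 dBFS; at 20:1 that becomes 1 dB over, giving -39 dBFS; +4 dB make-up → -35 dBFS.
Stage 2: -35 dBFS is at or below the -23 dBFS threshold — no compression; output -35 dBFS.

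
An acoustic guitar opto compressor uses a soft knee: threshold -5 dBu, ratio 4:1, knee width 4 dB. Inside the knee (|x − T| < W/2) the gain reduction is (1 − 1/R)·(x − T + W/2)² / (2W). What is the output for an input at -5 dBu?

-5.375 dBu

x − T + W/2 = -5 − (-5) + 2 = 2.
GR = (1 − 1/4) × 2² / 8 = 0.75 × 4 / 8 = 0.375 dB.
Output = -5 − 0.375 = -5.375 dBu.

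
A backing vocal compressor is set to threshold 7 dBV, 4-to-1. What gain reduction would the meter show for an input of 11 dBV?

Overshoot = 11 − 7 = 4 dB.
After 4:1 compression the overshoot becomes 4/4 = 1 dB.
Gain reduction = 4 − 1 = 3 dB.

3 dB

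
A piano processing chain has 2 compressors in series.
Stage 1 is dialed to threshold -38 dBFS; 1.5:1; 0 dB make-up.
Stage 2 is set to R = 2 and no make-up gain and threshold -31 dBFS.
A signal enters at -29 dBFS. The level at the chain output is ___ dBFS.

-32 dBFS

Stage 1: overshoot 9 dB → 9/1.5 = 6 dB → -32 dBFS.
Stage 2: -32 dBFS ≤ -31 dBFS, so stage 2 doesn't engage; output -32 dBFS.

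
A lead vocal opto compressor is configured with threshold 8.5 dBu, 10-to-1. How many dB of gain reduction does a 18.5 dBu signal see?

Overshoot = 18.5 − 8.5 = 10 dB.
At 10:1, output sits 10/10 = 1 dB above threshold.
Gain reduction = 10 − 1 = 9 dB.

9 dB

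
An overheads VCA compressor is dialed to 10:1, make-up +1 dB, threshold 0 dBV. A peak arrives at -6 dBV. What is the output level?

-6 dBV is 6 dB below the 0 dBV threshold, so no gain reduction is applied.
Make-up gain adds 1 dB: -6 + 1 = -5 dBV.

-5 dBV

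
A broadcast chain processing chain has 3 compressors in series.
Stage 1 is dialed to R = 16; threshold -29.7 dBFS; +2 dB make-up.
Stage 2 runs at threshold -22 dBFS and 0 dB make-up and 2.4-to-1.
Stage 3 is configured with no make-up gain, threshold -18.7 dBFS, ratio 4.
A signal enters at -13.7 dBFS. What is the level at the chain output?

Stage 1: overshoot 16 dB → 16/16 = 1 dB → -28.7 dBFS; +2 dB make-up → -26.7 dBFS.
Stage 2: -26.7 dBFS ≤ -22 dBFS, so stage 2 doesn't engage; output -26.7 dBFS.
Stage 3: -26.7 dBFS ≤ -18.7 dBFS, so stage 3 doesn't engage; output -26.7 dBFS.

-26.7 dBFS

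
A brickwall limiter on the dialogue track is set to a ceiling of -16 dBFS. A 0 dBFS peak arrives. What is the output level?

-16 dBFS

The limiter clamps the peak to its -16 dBFS ceiling.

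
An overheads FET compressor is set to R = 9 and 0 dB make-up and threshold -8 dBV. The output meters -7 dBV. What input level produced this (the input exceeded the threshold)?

That's 1 dB above the -8 dBV threshold.
Input overshoot = R × output overshoot = 9 dB → input = -8 + 9 = 1 dBV.

1 dBV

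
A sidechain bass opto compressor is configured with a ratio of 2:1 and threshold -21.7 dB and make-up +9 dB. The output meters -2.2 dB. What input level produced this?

Before make-up, the level was -2.2 − 9 = -11.2 dB.
That's 10.5 dB above the -21.7 dB threshold.
Input overshoot = R × output overshoot = 21 dB → input = -21.7 + 21 = -0.7 dB.

-0.7 dB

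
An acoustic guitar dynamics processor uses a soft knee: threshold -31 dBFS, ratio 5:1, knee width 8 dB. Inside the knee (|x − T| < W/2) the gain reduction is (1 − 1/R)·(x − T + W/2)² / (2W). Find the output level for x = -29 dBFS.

x − T + W/2 = -29 − (-31) + 4 = 6.
GR = (1 − 1/5) × 6² / 16 = 0.8 × 36 / 16 = 1.8 dB.
Output = -29 − 1.8 = -30.8 dBFS.

-30.8 dBFS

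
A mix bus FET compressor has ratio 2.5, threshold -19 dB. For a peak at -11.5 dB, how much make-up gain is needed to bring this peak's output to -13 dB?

Without make-up, output = threshold + overshoot/2.5 = -19 + 3 = -16 dB.
Gap to target: 3 dB.

3 dB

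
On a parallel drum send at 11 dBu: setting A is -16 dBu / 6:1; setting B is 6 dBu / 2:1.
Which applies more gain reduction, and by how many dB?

A: GR = 27 − 27/6 = 22.5 dB.
B: GR = 5 − 5/2 = 2.5 dB.
Difference: 20 dB in favour of A.

A, by 20 dB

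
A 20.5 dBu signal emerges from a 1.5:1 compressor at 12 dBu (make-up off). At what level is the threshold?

Gain reduction = 20.5 − 12 = 8.5 dB; output overshoot = GR / (R − 1) = 8.5 / 0.5 = 17 dB.
Threshold = output − output overshoot = 12 − 17 = -5 dBu.

-5 dBu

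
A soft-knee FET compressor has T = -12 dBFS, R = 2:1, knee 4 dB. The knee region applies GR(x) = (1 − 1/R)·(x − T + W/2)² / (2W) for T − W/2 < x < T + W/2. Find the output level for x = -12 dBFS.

x − T + W/2 = -12 − (-12) + 2 = 2.
GR = (1 − 1/2) × 2² / 8 = 0.5 × 4 / 8 = 0.25 dB.
Output = -12 − 0.25 = -12.25 dBFS.

-12.25 dBFS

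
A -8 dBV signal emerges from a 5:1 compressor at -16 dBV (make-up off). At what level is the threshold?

-18 dBV

Let T be the threshold. Output overshoot = (input overshoot)/R, so -16 − T = (-8 − T)/5.
5·(-16 − T) = -8 − T → 4·T = -80 − (-8) = -72.
T = -72/4 = -18 dBV.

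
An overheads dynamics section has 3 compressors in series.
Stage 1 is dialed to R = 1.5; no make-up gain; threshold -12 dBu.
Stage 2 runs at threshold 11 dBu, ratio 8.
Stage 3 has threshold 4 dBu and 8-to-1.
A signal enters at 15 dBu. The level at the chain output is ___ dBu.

Stage 1: overshoot 27 dB → 27/1.5 = 18 dB → 6 dBu.
Stage 2: 6 dBu ≤ 11 dBu, so stage 2 doesn't engage; output 6 dBu.
Stage 3: overshoot 2 dB → 2/8 = 0.25 dB → 4.25 dBu.

4.25 dBu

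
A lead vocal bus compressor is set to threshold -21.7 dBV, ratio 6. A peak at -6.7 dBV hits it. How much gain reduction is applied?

Overshoot = -6.7 − (-21.7) = 15 dB.
A 6:1 ratio leaves 2.5 dB of that excess.
Gain reduction = 15 − 2.5 = 12.5 dB.

12.5 dB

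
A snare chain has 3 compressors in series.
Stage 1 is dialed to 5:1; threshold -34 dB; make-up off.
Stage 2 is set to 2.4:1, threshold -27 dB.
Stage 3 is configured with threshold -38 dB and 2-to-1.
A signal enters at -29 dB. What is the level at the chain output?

-35.5 dB

Stage 1: overshoot 5 dB → 5/5 = 1 dB → -33 dB.
Stage 2: -33 dB ≤ -27 dB, so stage 2 doesn't engage; output -33 dB.
Stage 3: 5 dB above -38 dB, reduced 2:1 to 2.5 dB above → -35.5 dB.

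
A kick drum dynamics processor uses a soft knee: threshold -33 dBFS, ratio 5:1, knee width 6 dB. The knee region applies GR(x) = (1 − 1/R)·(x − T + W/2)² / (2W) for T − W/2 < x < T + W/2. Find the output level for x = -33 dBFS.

-33.6 dBFS

x − T + W/2 = -33 − (-33) + 3 = 3.
GR = (1 − 1/5) × 3² / 12 = 0.8 × 9 / 12 = 0.6 dB.
Output = -33 − 0.6 = -33.6 dBFS.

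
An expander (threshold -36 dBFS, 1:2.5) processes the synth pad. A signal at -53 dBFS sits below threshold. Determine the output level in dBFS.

-78.5 dBFS

Below threshold, a 1:2.5 expander applies gain = (2.5−1)×(T − x) of attenuation.
(2.5−1) × 17 = 25.5 dB, so output = -53 − 25.5 = -78.5 dBFS.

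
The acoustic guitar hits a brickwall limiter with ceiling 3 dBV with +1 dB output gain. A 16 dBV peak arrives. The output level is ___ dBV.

4 dBV

At ∞:1, everything above 3 dBV is held at the ceiling.
Output gain then adds 1 dB: 3 + 1 = 4 dBV.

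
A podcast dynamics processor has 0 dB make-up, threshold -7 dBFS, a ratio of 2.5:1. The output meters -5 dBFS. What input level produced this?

-2 dBFS

The compressed level sits -5 − (-7) = 2 dB over threshold.
Undo the ratio: input overshoot = 2 × 2.5 = 5 dB, giving input = -2 dBFS.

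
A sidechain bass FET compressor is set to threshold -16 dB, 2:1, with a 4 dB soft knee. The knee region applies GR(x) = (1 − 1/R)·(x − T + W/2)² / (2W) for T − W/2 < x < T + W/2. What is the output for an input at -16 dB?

x − T + W/2 = -16 − (-16) + 2 = 2.
GR = (1 − 1/2) × 2² / 8 = 0.5 × 4 / 8 = 0.25 dB.
Output = -16 − 0.25 = -16.25 dB.

-16.25 dB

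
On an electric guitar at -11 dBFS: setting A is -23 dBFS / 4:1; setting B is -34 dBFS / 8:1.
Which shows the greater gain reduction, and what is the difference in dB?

B, by 11.125 dB

A: overshoot 12 dB → output overshoot 3 dB → GR 9 dB.
B: overshoot 23 dB → output overshoot 2.875 dB → GR 20.125 dB.
Difference: 11.125 dB in favour of B.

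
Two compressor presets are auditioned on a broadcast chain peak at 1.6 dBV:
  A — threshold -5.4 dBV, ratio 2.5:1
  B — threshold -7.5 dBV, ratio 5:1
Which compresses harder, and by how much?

A: overshoot 7 dB → output overshoot 2.8 dB → GR 4.2 dB.
B: overshoot 9.1 dB → output overshoot 1.82 dB → GR 7.28 dB.
B reduces 3.08 dB more.

B, by 3.08 dB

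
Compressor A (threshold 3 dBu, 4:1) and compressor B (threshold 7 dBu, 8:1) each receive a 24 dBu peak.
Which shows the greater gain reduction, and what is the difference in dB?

A: overshoot 21 dB → output overshoot 5.25 dB → GR 15.75 dB.
B: overshoot 17 dB → output overshoot 2.125 dB → GR 14.875 dB.
A applies 0.875 dB more gain reduction.

A, by 0.875 dB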